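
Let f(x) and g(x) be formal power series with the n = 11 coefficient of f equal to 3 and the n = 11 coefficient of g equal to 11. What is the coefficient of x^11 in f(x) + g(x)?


Addition of formal power series is termwise.
The coefficient of x^11 in f + g = 3 + 11
= 14

14


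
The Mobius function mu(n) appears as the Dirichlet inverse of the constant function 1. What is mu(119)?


119 = 7 * 17 (all distinct primes).
mu(119) = (-1)^2 = 1

1


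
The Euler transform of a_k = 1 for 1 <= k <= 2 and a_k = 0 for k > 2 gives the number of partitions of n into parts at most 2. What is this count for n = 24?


Partitions of 24 into parts at most 2:
Using generating function (1-x)^(-1)(1-x^2)^(-1),
the coefficient of x^24 = 13

13


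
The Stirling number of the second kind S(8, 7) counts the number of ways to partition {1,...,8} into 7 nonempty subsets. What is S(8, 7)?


Using the explicit formula S(n,k) = (1/k!) sum_{j=0}^{k} (-1)^(k-j) C(k,j) j^n:
S(8, 7) = 28
Equivalently, S(n,k) is n! times the coefficient of x^n in the EGF (e^x - 1)^k / k!.

28


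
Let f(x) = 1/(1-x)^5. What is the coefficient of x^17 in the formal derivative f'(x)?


Differentiate: d/dx [ 1/(1-x)^r ] = r / (1-x)^(r+1).
Here r = 5, so f'(x) = 5 / (1-x)^6.
The expansion of 1/(1-x)^(r+1) has coefficient of x^n equal to C(n+r, r).
So the coefficient of x^17 in f'(x) is
5 * C(22, 5) = 5 * 26334 = 131670

131670


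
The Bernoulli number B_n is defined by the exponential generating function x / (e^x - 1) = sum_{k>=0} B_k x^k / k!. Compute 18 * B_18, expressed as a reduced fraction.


Bernoulli numbers can also be computed recursively via B_0 = 1 and sum_{j=0}^{m} C(m+1, j) B_j = 0 for m >= 1. Odd-index Bernoulli numbers vanish for k >= 3.
Computing B_18 = 43867/798, so 18 * B_18 = 18 * 43867/798 = 131601/133.

131601/133


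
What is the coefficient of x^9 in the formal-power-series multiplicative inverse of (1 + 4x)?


The inverse is 1/(1 + 4x). Apply the geometric identity 1/(1 - y) = sum_{k>=0} y^k with y = -4x:
1/(1 + 4x) = sum_{k>=0} (-4)^k x^k.
So the coefficient of x^9 is (-4)^9 = -262144.

-262144


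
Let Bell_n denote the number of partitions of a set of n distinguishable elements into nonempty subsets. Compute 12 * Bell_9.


Bell_9 can be computed from the Bell triangle or from Dobinski's identity Bell_n = (1/e) * sum_{k>=0} k^n / k!.
Computing Bell_9 = 21147.
Then 12 * 21147 = 253764.

253764


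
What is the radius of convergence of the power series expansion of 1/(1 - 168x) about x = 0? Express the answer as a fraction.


Expanding 1/(1 - 168x) = sum_{k>=0} 168^k x^k, the series converges when |168x| < 1, i.e., |x| < 1/168.
So the radius of convergence is 1/168 = 1/168.

1/168


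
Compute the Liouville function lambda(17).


The Liouville function is lambda(k) = (-1)^Omega(k), where Omega(k) counts the prime factors of k with multiplicity.
Factoring: 17 = 17, so Omega(17) = 1.
lambda(17) = (-1)^1 = -1.

-1


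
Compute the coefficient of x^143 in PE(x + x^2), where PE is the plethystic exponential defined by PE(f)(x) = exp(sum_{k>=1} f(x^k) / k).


With f(x) = x + x^2, the exponent is sum_{k>=1} (x^k + x^(2k)) / k = -ln(1 - x) - ln(1 - x^2). Exponentiating:
PE(x + x^2) = 1 / ((1 - x)(1 - x^2)).
This is the generating function for partitions of n into parts of size 1 or 2. The number of 2's can be any j in 0..71, and the rest are 1's, so
[x^143] = floor(143/2) + 1 = 72.

72


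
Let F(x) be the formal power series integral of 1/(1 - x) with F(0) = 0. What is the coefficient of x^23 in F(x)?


1/(1 - x) = sum_{k>=0} x^k. Integrating termwise and using F(0) = 0 gives
F(x) = sum_{k>=0} x^(k+1) / (k+1) = sum_{m>=1} x^m / m = -ln(1 - x).
So the coefficient of x^23 is 1/23 = 1/23.

1/23


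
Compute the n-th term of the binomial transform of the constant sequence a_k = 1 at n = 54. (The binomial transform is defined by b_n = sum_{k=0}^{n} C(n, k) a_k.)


With a_k = 1 for all k, b_n = sum_{k=0}^{n} C(n, k) = 2^n by the binomial theorem.
For n = 54: 2^54 = 18014398509481984.

18014398509481984


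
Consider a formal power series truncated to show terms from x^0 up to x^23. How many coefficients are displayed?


From x^0 to x^23 inclusive, the count is 23 - 0 + 1 = 24.

24


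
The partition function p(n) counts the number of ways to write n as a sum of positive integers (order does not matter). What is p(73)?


Using the generating function prod_{k>=1} 1/(1-x^k), we compute p(73).
By dynamic programming over parts 1 through 73:
p(73) = 6185689

6185689


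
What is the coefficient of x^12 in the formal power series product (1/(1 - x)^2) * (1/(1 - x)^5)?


Combine the factors: (1/(1 - x)^2) * (1/(1 - x)^5) = 1/(1 - x)^7.
Then use 1/(1 - x)^r = sum_{k>=0} C(k + r - 1, r - 1) x^k with r = 7 and k = 12:
C(18, 6) = 18564.

18564


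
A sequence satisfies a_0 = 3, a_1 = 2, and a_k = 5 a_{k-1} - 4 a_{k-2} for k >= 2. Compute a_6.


The characteristic equation is t^2 - 5 t + 4 = 0, with roots r_1 = 4 and r_2 = 1 (so c_1 = r_1 + r_2, c_2 = -r_1 r_2 as required).
One can use the closed form a_n = A r_1^n + B r_2^n, but direct iteration is more reliable:
a_0 = 3, a_1 = 2, a_2 = -2, a_3 = -18, a_4 = -82, a_5 = -338, a_6 = -1362.
So a_6 = -1362.

-1362


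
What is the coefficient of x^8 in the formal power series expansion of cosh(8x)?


The Maclaurin series is cosh(t) = sum_{m>=0} t^(2m) / (2m)!, so substituting t = 8x, only even powers of x are nonzero, with coefficient of x^(2m) equal to 8^(2m) / (2m)!.
For x^8 the coefficient is 8^8/8! = 16777216/40320 = 131072/315.

131072/315


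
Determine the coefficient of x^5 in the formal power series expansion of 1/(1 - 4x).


The geometric series identity gives 1/(1 - c x) = sum_{k>=0} c^k x^k, so the coefficient of x^k is c^k.
Here c = 4 and k = 5.
Computing: 4^5 = 1024

1024


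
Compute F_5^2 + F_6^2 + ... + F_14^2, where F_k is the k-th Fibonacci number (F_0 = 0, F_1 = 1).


There is a standard identity sum_{k=0}^{N} F_k^2 = F_N * F_{N+1} (proved inductively from the telescoping relation F_k^2 = F_k F_{k+1} - F_{k-1} F_k). Then
sum_{k=5}^{14} F_k^2 = F_14 F_15 - F_4 F_5.
Computing: F_14 = 377, F_15 = 610, F_4 = 3, F_5 = 5.
Sum = 377 * 610 - 3 * 5 = 229955.

229955


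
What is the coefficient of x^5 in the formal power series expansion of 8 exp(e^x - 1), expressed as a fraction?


exp(e^x - 1) is the exponential generating function for the Bell numbers Bell_k: exp(e^x - 1) = sum_{k>=0} Bell_k x^k / k!.
So the coefficient of x^5 in 8 exp(e^x - 1) is 8 Bell_5 / 5!.
Computing: Bell_5 = 52 and 5! = 120, giving
8 * 52/120 = 52/15.

52/15


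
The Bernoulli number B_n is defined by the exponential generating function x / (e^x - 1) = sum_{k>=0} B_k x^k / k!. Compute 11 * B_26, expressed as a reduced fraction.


Bernoulli numbers can also be computed recursively via B_0 = 1 and sum_{j=0}^{m} C(m+1, j) B_j = 0 for m >= 1. Odd-index Bernoulli numbers vanish for k >= 3.
Computing B_26 = 8553103/6, so 11 * B_26 = 11 * 8553103/6 = 94084133/6.

94084133/6


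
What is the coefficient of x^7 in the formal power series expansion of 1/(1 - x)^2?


The expansion 1/(1 - x)^r = sum_{k>=0} C(k + r - 1, r - 1) x^k follows from the multiset / negative-binomial theorem (or from repeated differentiation of the geometric series).
For r = 2 and k = 7:
C(8, 1) = 40320 / (1 * 5040) = 8.

8


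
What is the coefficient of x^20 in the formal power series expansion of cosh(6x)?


The Maclaurin series is cosh(t) = sum_{m>=0} t^(2m) / (2m)!, so substituting t = 6x, only even powers of x are nonzero, with coefficient of x^(2m) equal to 6^(2m) / (2m)!.
For x^20 the coefficient is 6^20/20! = 3656158440062976/2432902008176640000 = 2125764/1414538125.

2125764/1414538125


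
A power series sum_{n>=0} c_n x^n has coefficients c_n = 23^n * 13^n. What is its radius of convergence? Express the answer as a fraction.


By the root test (Cauchy-Hadamard), the radius is R = 1 / limsup_n |c_n|^(1/n).
Here |c_n|^(1/n) = (23^n * 13^n)^(1/n) = 23 * 13 = 299 for all n.
So R = 1/299 = 1/299.

1/299


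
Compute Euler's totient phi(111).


phi(n) counts integers in [1, n] coprime to n. Using the multiplicative formula phi(n) = n * prod_{p | n} (1 - 1/p):
111 = 3 * 37, so
phi(111) = 111 * (1 - 1/3) * (1 - 1/37) = 72.

72


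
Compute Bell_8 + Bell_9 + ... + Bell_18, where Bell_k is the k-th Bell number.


Recall Bell_k counts set partitions of a k-set (with Bell_0 = 1 by convention).
Bell_8 through Bell_18: 4140, 21147, 115975, 678570, 4213597, 27644437, 190899322, 1382958545, 10480142147, 82864869804, 682076806159
Sum = 4140 + 21147 + 115975 + 678570 + 4213597 + 27644437 + 190899322 + 1382958545 + 10480142147 + 82864869804 + 682076806159 = 777028353843.

777028353843


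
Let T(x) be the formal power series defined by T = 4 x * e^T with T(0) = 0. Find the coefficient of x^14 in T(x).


Apply the Lagrange inversion formula: if T = 4 x * phi(T) with phi(t) = e^t, then
[x^n] T = 4^n * (1/n) [t^(n-1)] phi(t)^n = 4^n * (1/n) [t^(n-1)] e^(n t) = 4^n * (1/n) * n^(n-1) / (n-1)! = 4^n * n^(n-1) / n!.
When c = 1 this is the Cayley count of rooted labeled trees on n vertices, divided by n!.
For n = 14: 4^14 * 14^13 / 14! = 268435456 * 793714773254144/87178291200 = 2123138423672799232/868725.

2123138423672799232/868725


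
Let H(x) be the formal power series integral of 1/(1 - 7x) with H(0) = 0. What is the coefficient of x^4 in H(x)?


1/(1 - 7x) = sum_{k>=0} 7^k x^k. Integrating termwise with H(0) = 0:
H(x) = sum_{k>=0} 7^k x^(k+1) / (k+1) = sum_{m>=1} 7^(m-1) x^m / m.
For m = 4: 7^3/4 = 343/4 = 343/4.

343/4


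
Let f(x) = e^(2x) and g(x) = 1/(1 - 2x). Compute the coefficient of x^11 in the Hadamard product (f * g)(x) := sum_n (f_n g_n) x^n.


Expanding: f_k = 2^k/k! (from e^(2x)) and g_k = 2^k (from 1/(1 - 2x)). So the Hadamard coefficient (f * g)_k = 2^k 2^k / k! = (4)^k / k!.
For k = 11: 4^11/11! = 4194304/39916800 = 16384/155925.

16384/155925


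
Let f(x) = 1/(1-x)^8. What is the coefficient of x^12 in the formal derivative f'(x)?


Differentiate: d/dx [ 1/(1-x)^r ] = r / (1-x)^(r+1).
Here r = 8, so f'(x) = 8 / (1-x)^9.
The expansion of 1/(1-x)^(r+1) has coefficient of x^n equal to C(n+r, r).
So the coefficient of x^12 in f'(x) is
8 * C(20, 8) = 8 * 125970 = 1007760

1007760


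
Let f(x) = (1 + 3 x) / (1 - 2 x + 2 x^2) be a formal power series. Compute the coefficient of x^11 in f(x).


Write f(x) = sum_{k>=0} a_k x^k. Multiplying both sides by 1 - 2 x + 2 x^2 gives
(1 - 2 x + 2 x^2) sum_{k>=0} a_k x^k = 1 + 3 x.
Matching coefficients:
 x^0: a_0 = 1
 x^1: a_1 - 2 a_0 = 3  =>  a_1 = 2*1 + 3 = 5
 x^k (k >= 2): a_k = 2 a_{k-1} - 2 a_{k-2}.
Iterating: a_2 = 8, a_3 = 6, a_4 = -4, a_5 = -20, a_6 = -32, a_7 = -24, a_8 = 16, a_9 = 80, a_10 = 128, a_11 = 96.
So the coefficient of x^11 is 96.

96


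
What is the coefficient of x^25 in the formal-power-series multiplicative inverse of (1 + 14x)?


The inverse is 1/(1 + 14x). Apply the geometric identity 1/(1 - y) = sum_{k>=0} y^k with y = -14x:
1/(1 + 14x) = sum_{k>=0} (-14)^k x^k.
So the coefficient of x^25 is (-14)^25 = -44998795805848373114515226624.

-44998795805848373114515226624


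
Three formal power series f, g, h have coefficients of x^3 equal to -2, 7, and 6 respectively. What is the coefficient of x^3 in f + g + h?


Series addition is componentwise:
-2 + 7 + 6
= 11

11


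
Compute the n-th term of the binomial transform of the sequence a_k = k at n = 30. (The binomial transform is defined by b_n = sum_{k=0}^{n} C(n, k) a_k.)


With a_k = k, b_n = sum_{k=0}^{n} C(n, k) k. Using k * C(n, k) = n * C(n-1, k-1) gives b_n = n * sum_{k>=1} C(n-1, k-1) = n * 2^(n-1).
For n = 30: 30 * 2^29 = 30 * 536870912 = 16106127360.

16106127360


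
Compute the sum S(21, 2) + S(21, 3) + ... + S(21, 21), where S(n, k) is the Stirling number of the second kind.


By definition, S(n, k) counts partitions of an n-set into exactly k nonempty blocks.
Computing row n = 21 for k = 2..21:
S(21, k): 1048575, 1742343625, 181509070050, 3791262568401, 26585679462804, 82310957214948, 132511015347084, 123272476465204, 71187132291275, 26826851689001, 6833042030178, 1204909218331, 149304004500, 13087462580, 809944464, 34952799, 1023435, 19285, 210, 1
Sum = 474869816156750.

474869816156750


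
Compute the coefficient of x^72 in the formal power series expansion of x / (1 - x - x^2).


Let f(x) = sum_{k>=0} a_k x^k. Multiplying f(x) * (1 - x - x^2) = x and matching coefficients gives a_0 = 0, a_1 = 1, and a_k = a_{k-1} + a_{k-2} for k >= 2. These are the Fibonacci numbers F_k.
Iterating from F_0 = 0, F_1 = 1:
F_0=0, F_1=1, F_2=1, F_3=2, F_4=3, F_5=5, F_6=8, F_7=13, F_8=21, F_9=34, ...
F_72 = 498454011879264.

498454011879264


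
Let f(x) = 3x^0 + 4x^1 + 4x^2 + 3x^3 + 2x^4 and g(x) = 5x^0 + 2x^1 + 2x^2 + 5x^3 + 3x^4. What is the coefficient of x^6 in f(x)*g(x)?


Cauchy product at x^6:
4*3 + 3*5 + 2*2
= 31

31


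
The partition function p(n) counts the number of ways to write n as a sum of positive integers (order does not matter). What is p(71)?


Using the generating function prod_{k>=1} 1/(1-x^k), we compute p(71).
By dynamic programming over parts 1 through 71:
p(71) = 4697205

4697205


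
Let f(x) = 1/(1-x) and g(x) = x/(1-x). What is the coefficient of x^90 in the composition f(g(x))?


First simplify the composition: f(g(x)) = 1/(1 - x/(1-x)) = (1-x)/((1-x) - x) = (1-x)/(1-2x).
Now extract the coefficient. Write (1-x)/(1-2x) = 1/(1-2x) - x/(1-2x).
The coefficient of x^n in 1/(1-2x) is 2^n, and in x/(1-2x) is 2^(n-1) (for n >= 1).
So the coefficient of x^90 is 2^90 - 2^89 = 1237940039285380274899124224 - 618970019642690137449562112 = 618970019642690137449562112.

618970019642690137449562112


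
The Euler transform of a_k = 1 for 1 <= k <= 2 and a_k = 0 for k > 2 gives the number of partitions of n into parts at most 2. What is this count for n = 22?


Partitions of 22 into parts at most 2:
Using generating function (1-x)^(-1)(1-x^2)^(-1),
the coefficient of x^22 = 12

12


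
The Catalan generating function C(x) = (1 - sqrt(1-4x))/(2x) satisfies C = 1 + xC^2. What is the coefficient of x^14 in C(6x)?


Substituting x -> 6x scales the n-th coefficient by 6^n, so [x^14] C(6x) = 6^14 * C_14.
C_14 = C(2*14, 14)/(15) = 40116600/15 = 2674440.
So 6^14 * 2674440 = 78364164096 * 2674440 = 209580255024906240.

209580255024906240


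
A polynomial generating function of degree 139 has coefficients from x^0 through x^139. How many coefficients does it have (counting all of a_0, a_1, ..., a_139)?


A polynomial of degree 139 takes the form a_0 + a_1 x + ... + a_139 x^139.
The number of coefficients is 139 + 1 = 140.

140


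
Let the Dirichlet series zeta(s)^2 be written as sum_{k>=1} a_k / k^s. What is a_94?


The Dirichlet convolution of the constant function 1 with itself gives (1 * 1)(k) = sum_{d | k} 1 = d(k), the number of positive divisors of k.
Since zeta(s) = sum_{k>=1} 1/k^s, we have zeta(s)^2 = sum_{k>=1} d(k)/k^s, so a_k = d(k).
For k = 94: the divisors are 1, 2, 47, 94.
Count = 4.

4


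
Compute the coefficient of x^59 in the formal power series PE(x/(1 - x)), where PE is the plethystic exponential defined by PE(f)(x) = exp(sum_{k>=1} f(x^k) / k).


For f(x) = x/(1 - x) we have
sum_{k>=1} f(x^k) / k = sum_{k>=1} (1/k) * x^k / (1 - x^k) = sum_{k, m >= 1} x^(k m) / k,
which after exponentiating simplifies to
PE(x/(1 - x)) = prod_{k>=1} 1 / (1 - x^k).
This is the generating function for the partition function p(n), so the coefficient of x^59 is p(59).
Computing p(59) by dynamic programming over parts 1, 2, ..., 59: p(59) = 831820.

831820


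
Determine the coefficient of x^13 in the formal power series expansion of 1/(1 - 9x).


The geometric series identity gives 1/(1 - c x) = sum_{k>=0} c^k x^k, so the coefficient of x^k is c^k.
Here c = 9 and k = 13.
Computing: 9^13 = 2541865828329

2541865828329


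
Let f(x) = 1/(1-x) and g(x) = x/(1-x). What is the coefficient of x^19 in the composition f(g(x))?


First simplify the composition: f(g(x)) = 1/(1 - x/(1-x)) = (1-x)/((1-x) - x) = (1-x)/(1-2x).
Now extract the coefficient. Write (1-x)/(1-2x) = 1/(1-2x) - x/(1-2x).
The coefficient of x^n in 1/(1-2x) is 2^n, and in x/(1-2x) is 2^(n-1) (for n >= 1).
So the coefficient of x^19 is 2^19 - 2^18 = 524288 - 262144 = 262144.

262144


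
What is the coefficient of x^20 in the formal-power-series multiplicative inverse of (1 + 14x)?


The inverse is 1/(1 + 14x). Apply the geometric identity 1/(1 - y) = sum_{k>=0} y^k with y = -14x:
1/(1 + 14x) = sum_{k>=0} (-14)^k x^k.
So the coefficient of x^20 is (-14)^20 = 83668255425284801560576.

83668255425284801560576


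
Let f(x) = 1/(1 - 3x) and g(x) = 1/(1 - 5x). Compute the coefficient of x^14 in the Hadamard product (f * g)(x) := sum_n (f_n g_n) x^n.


f has coefficients f_k = 3^k and g has coefficients g_k = 5^k, so the Hadamard product has coefficient (f*g)_k = 3^k * 5^k = 15^k.
For k = 14: 15^14 = 29192926025390625.

29192926025390625


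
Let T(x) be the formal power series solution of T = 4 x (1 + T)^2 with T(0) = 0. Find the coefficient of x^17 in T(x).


Apply the Lagrange inversion formula: if T = 4 x * phi(T) with phi(t) = (1 + t)^2, then [x^n] T = 4^n * (1/n) [t^(n-1)] phi(t)^n = 4^n * (1/n) [t^(n-1)] (1 + t)^(2n) = 4^n * (1/n) C(2n, n-1).
Using the identity C(2n, n-1) = C(2n, n) * n / (n+1), the unscaled factor equals C(2n, n) / (n+1) = C_n, the n-th Catalan number.
For n = 17: C_17 = C(34, 17) / 18 = 2333606220/18 = 129644790.
With the 4^17 = 17179869184 factor, the coefficient is 17179869184 * 129644790 = 2227280532587151360.

2227280532587151360


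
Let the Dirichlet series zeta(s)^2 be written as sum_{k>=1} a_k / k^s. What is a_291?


The Dirichlet convolution of the constant function 1 with itself gives (1 * 1)(k) = sum_{d | k} 1 = d(k), the number of positive divisors of k.
Since zeta(s) = sum_{k>=1} 1/k^s, we have zeta(s)^2 = sum_{k>=1} d(k)/k^s, so a_k = d(k).
For k = 291: the divisors are 1, 3, 97, 291.
Count = 4.

4


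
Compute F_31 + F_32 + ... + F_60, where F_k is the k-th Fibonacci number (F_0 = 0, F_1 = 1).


Use the identity sum_{k=0}^{N} F_k = F_{N+2} - 1 (which follows from F_{k+2} - F_{k+1} = F_k). Then
sum_{k=31}^{60} F_k = (F_{62} - 1) - (F_{32} - 1) = F_{62} - F_{32}.
Computing: F_{62} = 4052739537881, F_{32} = 2178309, so
Sum = 4052739537881 - 2178309 = 4052737359572.

4052737359572


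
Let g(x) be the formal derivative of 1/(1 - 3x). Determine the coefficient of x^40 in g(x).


Differentiate termwise: d/dx sum_{k>=0} 3^k x^k = sum_{k>=1} k 3^k x^(k-1) = sum_{j>=0} (j+1) 3^(j+1) x^j.
Equivalently, d/dx [1/(1 - 3x)] = 3/(1 - 3x)^2.
For j = 40: 41 * 3^41 = 41 * 36472996377170786403 = 1495392851464002242523.

1495392851464002242523


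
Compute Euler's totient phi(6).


phi(n) counts integers in [1, n] coprime to n. Using the multiplicative formula phi(n) = n * prod_{p | n} (1 - 1/p):
6 = 2 * 3, so
phi(6) = 6 * (1 - 1/2) * (1 - 1/3) = 2.

2


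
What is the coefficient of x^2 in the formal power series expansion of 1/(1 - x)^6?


The negative binomial / multiset identity is
1/(1 - x)^r = sum_{k>=0} C(k + r - 1, r - 1) x^k.
Here r = 6 and k = 2, so the coefficient is
C(2 + 5, 5) = C(7, 5)
= 21

21


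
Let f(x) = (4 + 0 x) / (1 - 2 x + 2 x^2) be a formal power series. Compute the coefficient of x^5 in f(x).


Write f(x) = sum_{k>=0} a_k x^k. Multiplying both sides by 1 - 2 x + 2 x^2 gives
(1 - 2 x + 2 x^2) sum_{k>=0} a_k x^k = 4 + 0 x.
Matching coefficients:
 x^0: a_0 = 4
 x^1: a_1 - 2 a_0 = 0  =>  a_1 = 2*4 + 0 = 8
 x^k (k >= 2): a_k = 2 a_{k-1} - 2 a_{k-2}.
Iterating: a_2 = 8, a_3 = 0, a_4 = -16, a_5 = -32.
So the coefficient of x^5 is -32.

-32


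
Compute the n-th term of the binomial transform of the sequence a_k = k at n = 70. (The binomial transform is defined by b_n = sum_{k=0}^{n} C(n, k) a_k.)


With a_k = k, b_n = sum_{k=0}^{n} C(n, k) k. Using k * C(n, k) = n * C(n-1, k-1) gives b_n = n * sum_{k>=1} C(n-1, k-1) = n * 2^(n-1).
For n = 70: 70 * 2^69 = 70 * 590295810358705651712 = 41320706725109395619840.

41320706725109395619840


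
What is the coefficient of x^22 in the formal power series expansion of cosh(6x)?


The Maclaurin series is cosh(t) = sum_{m>=0} t^(2m) / (2m)!, so substituting t = 6x, only even powers of x are nonzero, with coefficient of x^(2m) equal to 6^(2m) / (2m)!.
For x^22 the coefficient is 6^22/22! = 131621703842267136/1124000727777607680000 = 12754584/108919435625.

12754584/108919435625


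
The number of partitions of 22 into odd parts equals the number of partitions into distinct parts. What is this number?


Computing partitions of 22 into odd parts (1, 3, 5, ...):
Using the generating function prod_{k>=0} 1/(1-x^(2k+1)),
the count is 89

89


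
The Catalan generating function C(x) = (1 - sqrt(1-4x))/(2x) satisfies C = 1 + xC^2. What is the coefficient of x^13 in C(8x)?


Substituting x -> 8x scales the n-th coefficient by 8^n, so [x^13] C(8x) = 8^13 * C_13.
C_13 = C(2*13, 13)/(14) = 10400600/14 = 742900.
So 8^13 * 742900 = 549755813888 * 742900 = 408413594137395200.

408413594137395200


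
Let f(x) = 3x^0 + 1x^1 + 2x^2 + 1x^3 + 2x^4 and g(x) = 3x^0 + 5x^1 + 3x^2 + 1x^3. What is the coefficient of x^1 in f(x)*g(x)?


Cauchy product at x^1:
3*5 + 1*3
= 18

18


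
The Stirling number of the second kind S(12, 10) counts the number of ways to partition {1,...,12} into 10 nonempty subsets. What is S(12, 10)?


Using the explicit formula S(n,k) = (1/k!) sum_{j=0}^{k} (-1)^(k-j) C(k,j) j^n:
S(12, 10) = 1705
Equivalently, S(n,k) is n! times the coefficient of x^n in the EGF (e^x - 1)^k / k!.

1705


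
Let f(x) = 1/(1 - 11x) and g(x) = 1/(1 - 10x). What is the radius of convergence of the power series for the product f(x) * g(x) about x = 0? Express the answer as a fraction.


The radius of 1/(1 - 11x) is 1/11 (nearest singularity at x = 1/11), and the radius of 1/(1 - 10x) is 1/10.
The product f(x)*g(x) = 1/((1 - 11x)(1 - 10x)) has singularities at both 1/11 and 1/10, so its radius of convergence is the distance to the nearest one:
min(1/11, 1/10) = 1/11.

1/11


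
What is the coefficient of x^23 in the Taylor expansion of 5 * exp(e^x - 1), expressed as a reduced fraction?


exp(e^x - 1) = sum_{k>=0} Bell_k x^k / k!, where Bell_k is the k-th Bell number.
So the coefficient of x^23 is 5 * Bell_23 / 23!.
Computing: Bell_23 = 44152005855084346 and 23! = 25852016738884976640000, giving
5 * 44152005855084346/25852016738884976640000 = 22076002927542173/2585201673888497664000.

22076002927542173/2585201673888497664000


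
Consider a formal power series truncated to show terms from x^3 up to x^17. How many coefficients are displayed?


From x^3 to x^17 inclusive, the count is 17 - 3 + 1 = 15.

15


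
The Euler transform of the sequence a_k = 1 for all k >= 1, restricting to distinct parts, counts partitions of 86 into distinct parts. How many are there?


Partitions of 86 into distinct parts can be computed via generating function.
Product (1+x)(1+x^2)(1+x^3)...
The coefficient of x^86 = 133184

133184


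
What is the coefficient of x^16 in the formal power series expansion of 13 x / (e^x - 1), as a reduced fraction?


The exponential generating function for Bernoulli numbers is
x / (e^x - 1) = sum_{k>=0} B_k x^k / k!.
So the coefficient of x^16 in 13 x / (e^x - 1) is 13 B_16 / 16!.
Computing: B_16 = -3617/510, 16! = 20922789888000, giving
13 * -3617/510 / 20922789888000 = -3617/820817141760000.

-3617/820817141760000


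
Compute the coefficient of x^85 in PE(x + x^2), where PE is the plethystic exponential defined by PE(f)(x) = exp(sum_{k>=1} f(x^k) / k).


With f(x) = x + x^2, the exponent is sum_{k>=1} (x^k + x^(2k)) / k = -ln(1 - x) - ln(1 - x^2). Exponentiating:
PE(x + x^2) = 1 / ((1 - x)(1 - x^2)).
This is the generating function for partitions of n into parts of size 1 or 2. The number of 2's can be any j in 0..42, and the rest are 1's, so
[x^85] = floor(85/2) + 1 = 43.

43


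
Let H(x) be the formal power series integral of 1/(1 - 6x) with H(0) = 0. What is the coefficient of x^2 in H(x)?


1/(1 - 6x) = sum_{k>=0} 6^k x^k. Integrating termwise with H(0) = 0:
H(x) = sum_{k>=0} 6^k x^(k+1) / (k+1) = sum_{m>=1} 6^(m-1) x^m / m.
For m = 2: 6^1/2 = 6/2 = 3.

3


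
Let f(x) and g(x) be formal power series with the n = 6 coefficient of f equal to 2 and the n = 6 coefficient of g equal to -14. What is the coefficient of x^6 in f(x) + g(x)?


Addition of formal power series is termwise.
The coefficient of x^6 in f + g = 2 + -14
= -12

-12


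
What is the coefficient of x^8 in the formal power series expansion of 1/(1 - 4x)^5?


The general identity 1/(1 - c x)^r = sum_{k>=0} c^k C(k + r - 1, r - 1) x^k follows by substituting y = c x into 1/(1 - y)^r = sum_{k>=0} C(k + r - 1, r - 1) y^k.
For c = 4, r = 5, k = 8:
4^8 * C(12, 4) = 65536 * 495 = 32440320.

32440320


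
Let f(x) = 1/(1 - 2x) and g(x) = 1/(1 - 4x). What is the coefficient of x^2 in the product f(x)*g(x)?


The coefficient of x^n in f*g is the Cauchy product: sum_{k=0}^{n} a^k * b^(n-k).
With a=2, b=4, n=2:
sum_{k=0}^{2} 2^k * 4^(2-k)
= 28

28


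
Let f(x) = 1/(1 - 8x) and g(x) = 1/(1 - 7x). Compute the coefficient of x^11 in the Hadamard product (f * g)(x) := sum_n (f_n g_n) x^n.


f has coefficients f_k = 8^k and g has coefficients g_k = 7^k, so the Hadamard product has coefficient (f*g)_k = 8^k * 7^k = 56^k.
For k = 11: 56^11 = 16985107389382393856.

16985107389382393856


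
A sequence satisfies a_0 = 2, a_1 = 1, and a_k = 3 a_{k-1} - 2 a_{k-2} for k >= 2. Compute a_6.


The characteristic equation is t^2 - 3 t + 2 = 0, with roots r_1 = 2 and r_2 = 1 (so c_1 = r_1 + r_2, c_2 = -r_1 r_2 as required).
One can use the closed form a_n = A r_1^n + B r_2^n, but direct iteration is more reliable:
a_0 = 2, a_1 = 1, a_2 = -1, a_3 = -5, a_4 = -13, a_5 = -29, a_6 = -61.
So a_6 = -61.

-61


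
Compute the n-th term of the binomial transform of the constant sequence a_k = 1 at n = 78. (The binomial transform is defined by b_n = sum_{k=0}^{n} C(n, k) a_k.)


With a_k = 1 for all k, b_n = sum_{k=0}^{n} C(n, k) = 2^n by the binomial theorem.
For n = 78: 2^78 = 302231454903657293676544.

302231454903657293676544


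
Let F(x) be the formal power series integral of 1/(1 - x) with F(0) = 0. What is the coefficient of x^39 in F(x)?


1/(1 - x) = sum_{k>=0} x^k. Integrating termwise and using F(0) = 0 gives
F(x) = sum_{k>=0} x^(k+1) / (k+1) = sum_{m>=1} x^m / m = -ln(1 - x).
So the coefficient of x^39 is 1/39 = 1/39.

1/39


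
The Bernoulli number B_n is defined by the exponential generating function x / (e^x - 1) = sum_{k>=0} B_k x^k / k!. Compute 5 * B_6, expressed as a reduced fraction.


Bernoulli numbers can also be computed recursively via B_0 = 1 and sum_{j=0}^{m} C(m+1, j) B_j = 0 for m >= 1. Odd-index Bernoulli numbers vanish for k >= 3.
Computing B_6 = 1/42, so 5 * B_6 = 5 * 1/42 = 5/42.

5/42


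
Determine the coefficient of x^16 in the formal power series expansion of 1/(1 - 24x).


The geometric series identity gives 1/(1 - c x) = sum_{k>=0} c^k x^k, so the coefficient of x^k is c^k.
Here c = 24 and k = 16.
Computing: 24^16 = 12116574790945106558976

12116574790945106558976


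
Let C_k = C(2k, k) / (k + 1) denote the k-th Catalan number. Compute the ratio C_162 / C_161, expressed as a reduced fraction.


Using C_k = (2k)! / (k! (k+1)!), the ratio C_{k+1}/C_k simplifies to
C_{k+1}/C_k = [(2k+2)! / ((k+1)! (k+2)!)] * [k! (k+1)! / (2k)!]
 = (2k+2)(2k+1) / ((k+1)(k+2)) = 2(2k+1) / (k+2).
For k = 161: 2(2*161 + 1) / (161 + 2) = 646/163 = 646/163.

646/163


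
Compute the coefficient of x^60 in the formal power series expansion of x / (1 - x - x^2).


Let f(x) = sum_{k>=0} a_k x^k. Multiplying f(x) * (1 - x - x^2) = x and matching coefficients gives a_0 = 0, a_1 = 1, and a_k = a_{k-1} + a_{k-2} for k >= 2. These are the Fibonacci numbers F_k.
Iterating from F_0 = 0, F_1 = 1:
F_0=0, F_1=1, F_2=1, F_3=2, F_4=3, F_5=5, F_6=8, F_7=13, F_8=21, F_9=34, ...
F_60 = 1548008755920.

1548008755920


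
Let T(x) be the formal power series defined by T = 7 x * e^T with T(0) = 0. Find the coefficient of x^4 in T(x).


Apply the Lagrange inversion formula: if T = 7 x * phi(T) with phi(t) = e^t, then
[x^n] T = 7^n * (1/n) [t^(n-1)] phi(t)^n = 7^n * (1/n) [t^(n-1)] e^(n t) = 7^n * (1/n) * n^(n-1) / (n-1)! = 7^n * n^(n-1) / n!.
When c = 1 this is the Cayley count of rooted labeled trees on n vertices, divided by n!.
For n = 4: 7^4 * 4^3 / 4! = 2401 * 64/24 = 19208/3.

19208/3


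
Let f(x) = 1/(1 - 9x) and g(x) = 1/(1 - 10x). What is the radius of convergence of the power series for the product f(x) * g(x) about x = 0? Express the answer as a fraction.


The radius of 1/(1 - 9x) is 1/9 (nearest singularity at x = 1/9), and the radius of 1/(1 - 10x) is 1/10.
The product f(x)*g(x) = 1/((1 - 9x)(1 - 10x)) has singularities at both 1/9 and 1/10, so its radius of convergence is the distance to the nearest one:
min(1/9, 1/10) = 1/10.

1/10


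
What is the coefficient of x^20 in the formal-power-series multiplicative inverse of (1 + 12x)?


The inverse is 1/(1 + 12x). Apply the geometric identity 1/(1 - y) = sum_{k>=0} y^k with y = -12x:
1/(1 + 12x) = sum_{k>=0} (-12)^k x^k.
So the coefficient of x^20 is (-12)^20 = 3833759992447475122176.

3833759992447475122176


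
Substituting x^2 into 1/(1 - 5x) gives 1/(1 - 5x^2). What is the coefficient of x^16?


The coefficient of x^(2m) in 1/(1 - 5x^2) is 5^m.
With n = 16 = 2*8, the coefficient is 5^8 = 390625.

390625


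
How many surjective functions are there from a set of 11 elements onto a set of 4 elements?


By inclusion-exclusion on which target elements are missed, the number of surjections from an n-set onto a k-set is
surj(n, k) = sum_{j=0}^{k} (-1)^j C(k, j) (k - j)^n.
Equivalently surj(n, k) = k! * S(n, k), where S(n, k) is the Stirling number of the second kind.
For n = 11, k = 4:
S(11, 4) = 145750, so
surj = 4! * 145750 = 24 * 145750 = 3498000.

3498000


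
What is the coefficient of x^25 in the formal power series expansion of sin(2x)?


The Maclaurin series is sin(t) = sum_{k>=0} (-1)^k t^(2k+1) / (2k+1)!, so substituting t = 2x, only odd powers of x are nonzero, with coefficient of x^(2k+1) equal to (-1)^k 2^(2k+1) / (2k+1)!.
Write 25 = 2*12 + 1, giving the coefficient (-1)^12 * 2^25 / 25! = 33554432/15511210043330985984000000 = 8/3698160658676859375.

8/3698160658676859375


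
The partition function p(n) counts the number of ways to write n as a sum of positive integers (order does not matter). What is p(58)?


Using the generating function prod_{k>=1} 1/(1-x^k), we compute p(58).
By dynamic programming over parts 1 through 58:
p(58) = 715220

715220


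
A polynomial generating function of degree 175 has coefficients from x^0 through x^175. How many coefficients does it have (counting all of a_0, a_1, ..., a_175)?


A polynomial of degree 175 takes the form a_0 + a_1 x + ... + a_175 x^175.
The number of coefficients is 175 + 1 = 176.

176


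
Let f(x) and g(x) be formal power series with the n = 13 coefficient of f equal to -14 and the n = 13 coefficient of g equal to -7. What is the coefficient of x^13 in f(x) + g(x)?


Addition of formal power series is termwise.
The coefficient of x^13 in f + g = -14 + -7
= -21

-21


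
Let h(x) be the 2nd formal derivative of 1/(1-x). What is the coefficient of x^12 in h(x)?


Differentiating 2 times: d^2/dx^2 [1/(1-x)] = 2!/(1-x)^3.
The expansion 1/(1-x)^3 = sum_{k>=0} C(k+2, 2) x^k, so the coefficient of x^n in 2!/(1-x)^3 is 2! * C(n+2, 2).
For n = 12: 2 * C(14, 2) = 2 * 91 = 182

182


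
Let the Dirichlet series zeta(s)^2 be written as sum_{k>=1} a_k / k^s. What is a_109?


The Dirichlet convolution of the constant function 1 with itself gives (1 * 1)(k) = sum_{d | k} 1 = d(k), the number of positive divisors of k.
Since zeta(s) = sum_{k>=1} 1/k^s, we have zeta(s)^2 = sum_{k>=1} d(k)/k^s, so a_k = d(k).
For k = 109: the divisors are 1, 109.
Count = 2.

2


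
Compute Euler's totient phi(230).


phi(n) counts integers in [1, n] coprime to n. Using the multiplicative formula phi(n) = n * prod_{p | n} (1 - 1/p):
230 = 2 * 5 * 23, so
phi(230) = 230 * (1 - 1/2) * (1 - 1/5) * (1 - 1/23) = 88.

88


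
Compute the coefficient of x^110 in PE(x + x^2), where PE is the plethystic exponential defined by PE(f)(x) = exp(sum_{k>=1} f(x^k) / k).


With f(x) = x + x^2, the exponent is sum_{k>=1} (x^k + x^(2k)) / k = -ln(1 - x) - ln(1 - x^2). Exponentiating:
PE(x + x^2) = 1 / ((1 - x)(1 - x^2)).
This is the generating function for partitions of n into parts of size 1 or 2. The number of 2's can be any j in 0..55, and the rest are 1's, so
[x^110] = floor(110/2) + 1 = 56.

56


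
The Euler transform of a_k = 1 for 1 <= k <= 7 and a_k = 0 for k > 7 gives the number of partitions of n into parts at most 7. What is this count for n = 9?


Partitions of 9 into parts at most 7:
Using generating function (1-x)^(-1)(1-x^2)^(-1)...(1-x^7)^(-1),
the coefficient of x^9 = 28

28


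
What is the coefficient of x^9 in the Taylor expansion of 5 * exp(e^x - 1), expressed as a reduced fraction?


exp(e^x - 1) = sum_{k>=0} Bell_k x^k / k!, where Bell_k is the k-th Bell number.
So the coefficient of x^9 is 5 * Bell_9 / 9!.
Computing: Bell_9 = 21147 and 9! = 362880, giving
5 * 21147/362880 = 1007/3456.

1007/3456


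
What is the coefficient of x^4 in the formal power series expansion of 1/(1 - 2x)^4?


The general identity 1/(1 - c x)^r = sum_{k>=0} c^k C(k + r - 1, r - 1) x^k follows by substituting y = c x into 1/(1 - y)^r = sum_{k>=0} C(k + r - 1, r - 1) y^k.
For c = 2, r = 4, k = 4:
2^4 * C(7, 3) = 16 * 35 = 560.

560


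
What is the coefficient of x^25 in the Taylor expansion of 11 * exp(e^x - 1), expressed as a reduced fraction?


exp(e^x - 1) = sum_{k>=0} Bell_k x^k / k!, where Bell_k is the k-th Bell number.
So the coefficient of x^25 is 11 * Bell_25 / 25!.
Computing: Bell_25 = 4638590332229999353 and 25! = 15511210043330985984000000, giving
11 * 4638590332229999353/15511210043330985984000000 = 356814640940769181/108470000303013888000000.

356814640940769181/108470000303013888000000


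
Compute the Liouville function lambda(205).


The Liouville function is lambda(k) = (-1)^Omega(k), where Omega(k) counts the prime factors of k with multiplicity.
Factoring: 205 = 5 * 41, so Omega(205) = 2.
lambda(205) = (-1)^2 = 1.

1


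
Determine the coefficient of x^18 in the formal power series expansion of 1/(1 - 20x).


The geometric series identity gives 1/(1 - c x) = sum_{k>=0} c^k x^k, so the coefficient of x^k is c^k.
Here c = 20 and k = 18.
Computing: 20^18 = 262144000000000000000000

262144000000000000000000


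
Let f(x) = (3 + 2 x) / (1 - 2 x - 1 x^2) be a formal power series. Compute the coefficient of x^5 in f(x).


Write f(x) = sum_{k>=0} a_k x^k. Multiplying both sides by 1 - 2 x - 1 x^2 gives
(1 - 2 x - 1 x^2) sum_{k>=0} a_k x^k = 3 + 2 x.
Matching coefficients:
 x^0: a_0 = 3
 x^1: a_1 - 2 a_0 = 2  =>  a_1 = 2*3 + 2 = 8
 x^k (k >= 2): a_k = 2 a_{k-1} + 1 a_{k-2}.
Iterating: a_2 = 19, a_3 = 46, a_4 = 111, a_5 = 268.
So the coefficient of x^5 is 268.

268


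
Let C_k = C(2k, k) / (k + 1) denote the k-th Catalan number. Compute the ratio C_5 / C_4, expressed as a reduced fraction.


Using C_k = (2k)! / (k! (k+1)!), the ratio C_{k+1}/C_k simplifies to
C_{k+1}/C_k = [(2k+2)! / ((k+1)! (k+2)!)] * [k! (k+1)! / (2k)!]
 = (2k+2)(2k+1) / ((k+1)(k+2)) = 2(2k+1) / (k+2).
For k = 4: 2(2*4 + 1) / (4 + 2) = 18/6 = 3.

3


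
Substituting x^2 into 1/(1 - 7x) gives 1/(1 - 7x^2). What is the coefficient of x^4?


The coefficient of x^(2m) in 1/(1 - 7x^2) is 7^m.
With n = 4 = 2*2, the coefficient is 7^2 = 49.

49


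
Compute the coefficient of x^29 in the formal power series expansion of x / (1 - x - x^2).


Let f(x) = sum_{k>=0} a_k x^k. Multiplying f(x) * (1 - x - x^2) = x and matching coefficients gives a_0 = 0, a_1 = 1, and a_k = a_{k-1} + a_{k-2} for k >= 2. These are the Fibonacci numbers F_k.
Iterating from F_0 = 0, F_1 = 1:
F_0=0, F_1=1, F_2=1, F_3=2, F_4=3, F_5=5, F_6=8, F_7=13, F_8=21, F_9=34, ...
F_29 = 514229.

514229


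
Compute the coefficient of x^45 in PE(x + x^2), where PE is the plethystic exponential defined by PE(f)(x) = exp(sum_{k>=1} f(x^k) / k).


With f(x) = x + x^2, the exponent is sum_{k>=1} (x^k + x^(2k)) / k = -ln(1 - x) - ln(1 - x^2). Exponentiating:
PE(x + x^2) = 1 / ((1 - x)(1 - x^2)).
This is the generating function for partitions of n into parts of size 1 or 2. The number of 2's can be any j in 0..22, and the rest are 1's, so
[x^45] = floor(45/2) + 1 = 23.

23


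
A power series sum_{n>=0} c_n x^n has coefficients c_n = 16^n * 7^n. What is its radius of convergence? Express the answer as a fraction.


By the root test (Cauchy-Hadamard), the radius is R = 1 / limsup_n |c_n|^(1/n).
Here |c_n|^(1/n) = (16^n * 7^n)^(1/n) = 16 * 7 = 112 for all n.
So R = 1/112 = 1/112.

1/112


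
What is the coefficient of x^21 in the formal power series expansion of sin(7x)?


The Maclaurin series is sin(t) = sum_{k>=0} (-1)^k t^(2k+1) / (2k+1)!, so substituting t = 7x, only odd powers of x are nonzero, with coefficient of x^(2k+1) equal to (-1)^k 7^(2k+1) / (2k+1)!.
Write 21 = 2*10 + 1, giving the coefficient (-1)^10 * 7^21 / 21! = 558545864083284007/51090942171709440000 = 1628413597910449/148953184174080000.

1628413597910449/148953184174080000


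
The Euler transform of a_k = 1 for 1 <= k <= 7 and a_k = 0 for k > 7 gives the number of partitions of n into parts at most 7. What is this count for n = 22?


Partitions of 22 into parts at most 7:
Using generating function (1-x)^(-1)(1-x^2)^(-1)...(1-x^7)^(-1),
the coefficient of x^22 = 522

522


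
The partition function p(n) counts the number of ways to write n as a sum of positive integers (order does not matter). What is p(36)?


Using the generating function prod_{k>=1} 1/(1-x^k), we compute p(36).
By dynamic programming over parts 1 through 36:
p(36) = 17977

17977


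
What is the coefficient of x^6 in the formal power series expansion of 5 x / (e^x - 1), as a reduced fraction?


The exponential generating function for Bernoulli numbers is
x / (e^x - 1) = sum_{k>=0} B_k x^k / k!.
So the coefficient of x^6 in 5 x / (e^x - 1) is 5 B_6 / 6!.
Computing: B_6 = 1/42, 6! = 720, giving
5 * 1/42 / 720 = 1/6048.

1/6048


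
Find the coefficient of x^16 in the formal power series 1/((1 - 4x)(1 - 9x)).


By partial fractions or Cauchy convolution:
The coefficient equals sum_{k=0}^{16} 4^k * 9^(16-k).
= 3335432903959477

3335432903959477


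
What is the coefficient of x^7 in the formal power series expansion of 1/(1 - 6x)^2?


The general identity 1/(1 - c x)^r = sum_{k>=0} c^k C(k + r - 1, r - 1) x^k follows by substituting y = c x into 1/(1 - y)^r = sum_{k>=0} C(k + r - 1, r - 1) y^k.
For c = 6, r = 2, k = 7:
6^7 * C(8, 1) = 279936 * 8 = 2239488.

2239488


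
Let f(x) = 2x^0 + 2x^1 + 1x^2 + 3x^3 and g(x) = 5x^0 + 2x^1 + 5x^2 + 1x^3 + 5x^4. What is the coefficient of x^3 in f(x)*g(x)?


Cauchy product at x^3:
2*1 + 2*5 + 1*2 + 3*5
= 29

29


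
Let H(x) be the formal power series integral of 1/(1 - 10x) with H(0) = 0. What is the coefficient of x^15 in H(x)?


1/(1 - 10x) = sum_{k>=0} 10^k x^k. Integrating termwise with H(0) = 0:
H(x) = sum_{k>=0} 10^k x^(k+1) / (k+1) = sum_{m>=1} 10^(m-1) x^m / m.
For m = 15: 10^14/15 = 100000000000000/15 = 20000000000000/3.

20000000000000/3


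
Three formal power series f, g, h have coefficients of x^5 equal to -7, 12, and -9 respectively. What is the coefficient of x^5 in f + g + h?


Series addition is componentwise:
-7 + 12 + -9
= -4

-4


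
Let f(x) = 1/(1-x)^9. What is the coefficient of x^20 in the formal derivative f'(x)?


Differentiate: d/dx [ 1/(1-x)^r ] = r / (1-x)^(r+1).
Here r = 9, so f'(x) = 9 / (1-x)^10.
The expansion of 1/(1-x)^(r+1) has coefficient of x^n equal to C(n+r, r).
So the coefficient of x^20 in f'(x) is
9 * C(29, 9) = 9 * 10015005 = 90135045

90135045
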